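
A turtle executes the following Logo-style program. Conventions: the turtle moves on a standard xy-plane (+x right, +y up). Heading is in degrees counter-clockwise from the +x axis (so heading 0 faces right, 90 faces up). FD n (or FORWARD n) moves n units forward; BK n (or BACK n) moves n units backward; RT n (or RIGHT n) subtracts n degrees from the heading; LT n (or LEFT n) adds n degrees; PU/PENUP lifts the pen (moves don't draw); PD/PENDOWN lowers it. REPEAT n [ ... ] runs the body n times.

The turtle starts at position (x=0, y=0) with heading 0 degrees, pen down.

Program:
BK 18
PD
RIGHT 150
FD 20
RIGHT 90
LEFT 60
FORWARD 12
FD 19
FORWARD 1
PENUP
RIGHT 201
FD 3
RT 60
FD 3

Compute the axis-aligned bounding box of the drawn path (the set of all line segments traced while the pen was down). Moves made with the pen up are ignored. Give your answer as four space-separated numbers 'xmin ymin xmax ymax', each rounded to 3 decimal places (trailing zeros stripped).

Executing turtle program step by step:
Start: pos=(0,0), heading=0, pen down
BK 18: (0,0) -> (-18,0) [heading=0, draw]
PD: pen down
RT 150: heading 0 -> 210
FD 20: (-18,0) -> (-35.321,-10) [heading=210, draw]
RT 90: heading 210 -> 120
LT 60: heading 120 -> 180
FD 12: (-35.321,-10) -> (-47.321,-10) [heading=180, draw]
FD 19: (-47.321,-10) -> (-66.321,-10) [heading=180, draw]
FD 1: (-66.321,-10) -> (-67.321,-10) [heading=180, draw]
PU: pen up
RT 201: heading 180 -> 339
FD 3: (-67.321,-10) -> (-64.52,-11.075) [heading=339, move]
RT 60: heading 339 -> 279
FD 3: (-64.52,-11.075) -> (-64.05,-14.038) [heading=279, move]
Final: pos=(-64.05,-14.038), heading=279, 5 segment(s) drawn

Segment endpoints: x in {-67.321, -66.321, -47.321, -35.321, -18, 0}, y in {-10, -10, -10, 0}
xmin=-67.321, ymin=-10, xmax=0, ymax=0

Answer: -67.321 -10 0 0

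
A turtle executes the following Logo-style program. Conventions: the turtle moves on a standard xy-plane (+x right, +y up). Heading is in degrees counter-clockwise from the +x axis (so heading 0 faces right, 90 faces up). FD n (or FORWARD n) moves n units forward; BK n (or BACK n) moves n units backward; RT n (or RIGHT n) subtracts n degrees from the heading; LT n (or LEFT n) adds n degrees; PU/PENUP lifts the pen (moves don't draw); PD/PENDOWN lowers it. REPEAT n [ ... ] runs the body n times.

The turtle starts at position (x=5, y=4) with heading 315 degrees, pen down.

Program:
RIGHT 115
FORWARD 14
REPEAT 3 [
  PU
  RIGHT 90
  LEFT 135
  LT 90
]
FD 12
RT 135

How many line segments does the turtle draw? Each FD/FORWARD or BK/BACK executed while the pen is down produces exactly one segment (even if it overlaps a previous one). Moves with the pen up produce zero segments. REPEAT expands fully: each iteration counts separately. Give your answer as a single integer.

Executing turtle program step by step:
Start: pos=(5,4), heading=315, pen down
RT 115: heading 315 -> 200
FD 14: (5,4) -> (-8.156,-0.788) [heading=200, draw]
REPEAT 3 [
  -- iteration 1/3 --
  PU: pen up
  RT 90: heading 200 -> 110
  LT 135: heading 110 -> 245
  LT 90: heading 245 -> 335
  -- iteration 2/3 --
  PU: pen up
  RT 90: heading 335 -> 245
  LT 135: heading 245 -> 20
  LT 90: heading 20 -> 110
  -- iteration 3/3 --
  PU: pen up
  RT 90: heading 110 -> 20
  LT 135: heading 20 -> 155
  LT 90: heading 155 -> 245
]
FD 12: (-8.156,-0.788) -> (-13.227,-11.664) [heading=245, move]
RT 135: heading 245 -> 110
Final: pos=(-13.227,-11.664), heading=110, 1 segment(s) drawn
Segments drawn: 1

Answer: 1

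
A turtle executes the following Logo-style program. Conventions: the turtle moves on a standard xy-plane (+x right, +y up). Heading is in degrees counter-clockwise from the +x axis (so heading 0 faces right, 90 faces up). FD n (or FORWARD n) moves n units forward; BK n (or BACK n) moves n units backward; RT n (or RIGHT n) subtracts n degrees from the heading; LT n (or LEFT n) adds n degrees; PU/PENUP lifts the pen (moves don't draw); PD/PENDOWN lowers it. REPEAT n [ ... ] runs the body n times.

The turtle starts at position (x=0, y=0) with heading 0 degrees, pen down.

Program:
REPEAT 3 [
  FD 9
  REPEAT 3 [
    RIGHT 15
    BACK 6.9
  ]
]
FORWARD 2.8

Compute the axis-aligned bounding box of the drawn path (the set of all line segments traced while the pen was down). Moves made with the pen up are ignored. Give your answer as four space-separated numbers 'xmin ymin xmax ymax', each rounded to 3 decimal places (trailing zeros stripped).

Answer: -8.52 0 9 31.811

Derivation:
Executing turtle program step by step:
Start: pos=(0,0), heading=0, pen down
REPEAT 3 [
  -- iteration 1/3 --
  FD 9: (0,0) -> (9,0) [heading=0, draw]
  REPEAT 3 [
    -- iteration 1/3 --
    RT 15: heading 0 -> 345
    BK 6.9: (9,0) -> (2.335,1.786) [heading=345, draw]
    -- iteration 2/3 --
    RT 15: heading 345 -> 330
    BK 6.9: (2.335,1.786) -> (-3.64,5.236) [heading=330, draw]
    -- iteration 3/3 --
    RT 15: heading 330 -> 315
    BK 6.9: (-3.64,5.236) -> (-8.52,10.115) [heading=315, draw]
  ]
  -- iteration 2/3 --
  FD 9: (-8.52,10.115) -> (-2.156,3.751) [heading=315, draw]
  REPEAT 3 [
    -- iteration 1/3 --
    RT 15: heading 315 -> 300
    BK 6.9: (-2.156,3.751) -> (-5.606,9.727) [heading=300, draw]
    -- iteration 2/3 --
    RT 15: heading 300 -> 285
    BK 6.9: (-5.606,9.727) -> (-7.391,16.391) [heading=285, draw]
    -- iteration 3/3 --
    RT 15: heading 285 -> 270
    BK 6.9: (-7.391,16.391) -> (-7.391,23.291) [heading=270, draw]
  ]
  -- iteration 3/3 --
  FD 9: (-7.391,23.291) -> (-7.391,14.291) [heading=270, draw]
  REPEAT 3 [
    -- iteration 1/3 --
    RT 15: heading 270 -> 255
    BK 6.9: (-7.391,14.291) -> (-5.606,20.956) [heading=255, draw]
    -- iteration 2/3 --
    RT 15: heading 255 -> 240
    BK 6.9: (-5.606,20.956) -> (-2.156,26.932) [heading=240, draw]
    -- iteration 3/3 --
    RT 15: heading 240 -> 225
    BK 6.9: (-2.156,26.932) -> (2.723,31.811) [heading=225, draw]
  ]
]
FD 2.8: (2.723,31.811) -> (0.744,29.831) [heading=225, draw]
Final: pos=(0.744,29.831), heading=225, 13 segment(s) drawn

Segment endpoints: x in {-8.52, -7.391, -7.391, -5.606, -5.606, -3.64, -2.156, -2.156, 0, 0.744, 2.335, 2.723, 9}, y in {0, 1.786, 3.751, 5.236, 9.727, 10.115, 14.291, 16.391, 20.956, 23.291, 26.932, 29.831, 31.811}
xmin=-8.52, ymin=0, xmax=9, ymax=31.811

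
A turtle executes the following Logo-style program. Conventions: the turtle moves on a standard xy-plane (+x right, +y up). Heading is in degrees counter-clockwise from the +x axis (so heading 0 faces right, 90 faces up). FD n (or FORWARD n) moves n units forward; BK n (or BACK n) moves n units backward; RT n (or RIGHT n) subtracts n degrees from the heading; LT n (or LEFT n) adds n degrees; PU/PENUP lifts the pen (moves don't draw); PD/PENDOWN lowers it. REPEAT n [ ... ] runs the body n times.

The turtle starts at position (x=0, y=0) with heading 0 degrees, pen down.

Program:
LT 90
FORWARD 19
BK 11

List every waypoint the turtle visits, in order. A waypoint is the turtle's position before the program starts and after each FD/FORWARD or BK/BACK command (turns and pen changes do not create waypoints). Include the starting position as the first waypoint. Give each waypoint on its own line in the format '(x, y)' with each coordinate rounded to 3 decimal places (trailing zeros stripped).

Executing turtle program step by step:
Start: pos=(0,0), heading=0, pen down
LT 90: heading 0 -> 90
FD 19: (0,0) -> (0,19) [heading=90, draw]
BK 11: (0,19) -> (0,8) [heading=90, draw]
Final: pos=(0,8), heading=90, 2 segment(s) drawn
Waypoints (3 total):
(0, 0)
(0, 19)
(0, 8)

Answer: (0, 0)
(0, 19)
(0, 8)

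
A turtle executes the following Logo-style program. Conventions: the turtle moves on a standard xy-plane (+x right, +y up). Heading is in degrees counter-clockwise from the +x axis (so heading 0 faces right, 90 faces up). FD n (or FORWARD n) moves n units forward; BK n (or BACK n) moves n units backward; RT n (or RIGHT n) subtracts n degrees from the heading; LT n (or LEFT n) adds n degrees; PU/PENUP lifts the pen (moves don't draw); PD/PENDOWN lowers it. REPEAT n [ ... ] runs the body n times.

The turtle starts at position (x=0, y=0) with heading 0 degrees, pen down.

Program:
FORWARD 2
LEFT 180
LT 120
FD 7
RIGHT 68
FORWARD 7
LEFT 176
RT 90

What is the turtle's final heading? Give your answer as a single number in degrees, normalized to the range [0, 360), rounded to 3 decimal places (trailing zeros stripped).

Executing turtle program step by step:
Start: pos=(0,0), heading=0, pen down
FD 2: (0,0) -> (2,0) [heading=0, draw]
LT 180: heading 0 -> 180
LT 120: heading 180 -> 300
FD 7: (2,0) -> (5.5,-6.062) [heading=300, draw]
RT 68: heading 300 -> 232
FD 7: (5.5,-6.062) -> (1.19,-11.578) [heading=232, draw]
LT 176: heading 232 -> 48
RT 90: heading 48 -> 318
Final: pos=(1.19,-11.578), heading=318, 3 segment(s) drawn

Answer: 318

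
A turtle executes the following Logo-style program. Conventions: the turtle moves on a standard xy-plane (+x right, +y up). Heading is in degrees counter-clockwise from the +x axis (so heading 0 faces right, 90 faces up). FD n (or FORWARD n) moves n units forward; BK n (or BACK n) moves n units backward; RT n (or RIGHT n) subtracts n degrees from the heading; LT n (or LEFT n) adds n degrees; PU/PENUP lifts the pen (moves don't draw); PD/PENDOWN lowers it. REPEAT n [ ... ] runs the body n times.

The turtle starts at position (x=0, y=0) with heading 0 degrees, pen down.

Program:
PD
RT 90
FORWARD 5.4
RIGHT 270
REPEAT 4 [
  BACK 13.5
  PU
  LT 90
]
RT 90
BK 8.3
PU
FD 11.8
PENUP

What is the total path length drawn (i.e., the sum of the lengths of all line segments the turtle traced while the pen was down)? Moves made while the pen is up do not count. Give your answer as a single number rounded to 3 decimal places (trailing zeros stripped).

Executing turtle program step by step:
Start: pos=(0,0), heading=0, pen down
PD: pen down
RT 90: heading 0 -> 270
FD 5.4: (0,0) -> (0,-5.4) [heading=270, draw]
RT 270: heading 270 -> 0
REPEAT 4 [
  -- iteration 1/4 --
  BK 13.5: (0,-5.4) -> (-13.5,-5.4) [heading=0, draw]
  PU: pen up
  LT 90: heading 0 -> 90
  -- iteration 2/4 --
  BK 13.5: (-13.5,-5.4) -> (-13.5,-18.9) [heading=90, move]
  PU: pen up
  LT 90: heading 90 -> 180
  -- iteration 3/4 --
  BK 13.5: (-13.5,-18.9) -> (0,-18.9) [heading=180, move]
  PU: pen up
  LT 90: heading 180 -> 270
  -- iteration 4/4 --
  BK 13.5: (0,-18.9) -> (0,-5.4) [heading=270, move]
  PU: pen up
  LT 90: heading 270 -> 0
]
RT 90: heading 0 -> 270
BK 8.3: (0,-5.4) -> (0,2.9) [heading=270, move]
PU: pen up
FD 11.8: (0,2.9) -> (0,-8.9) [heading=270, move]
PU: pen up
Final: pos=(0,-8.9), heading=270, 2 segment(s) drawn

Segment lengths:
  seg 1: (0,0) -> (0,-5.4), length = 5.4
  seg 2: (0,-5.4) -> (-13.5,-5.4), length = 13.5
Total = 18.9

Answer: 18.9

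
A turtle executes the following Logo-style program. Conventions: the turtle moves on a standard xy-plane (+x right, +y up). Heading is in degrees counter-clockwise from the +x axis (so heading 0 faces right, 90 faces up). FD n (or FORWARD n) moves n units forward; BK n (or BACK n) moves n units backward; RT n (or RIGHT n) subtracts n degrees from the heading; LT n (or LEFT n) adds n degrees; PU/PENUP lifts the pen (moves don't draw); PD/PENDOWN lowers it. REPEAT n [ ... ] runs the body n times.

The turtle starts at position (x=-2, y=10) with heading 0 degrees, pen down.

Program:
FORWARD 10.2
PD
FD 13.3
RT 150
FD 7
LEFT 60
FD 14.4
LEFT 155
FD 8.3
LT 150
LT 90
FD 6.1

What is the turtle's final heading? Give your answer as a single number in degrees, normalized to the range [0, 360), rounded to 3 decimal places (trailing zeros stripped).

Answer: 305

Derivation:
Executing turtle program step by step:
Start: pos=(-2,10), heading=0, pen down
FD 10.2: (-2,10) -> (8.2,10) [heading=0, draw]
PD: pen down
FD 13.3: (8.2,10) -> (21.5,10) [heading=0, draw]
RT 150: heading 0 -> 210
FD 7: (21.5,10) -> (15.438,6.5) [heading=210, draw]
LT 60: heading 210 -> 270
FD 14.4: (15.438,6.5) -> (15.438,-7.9) [heading=270, draw]
LT 155: heading 270 -> 65
FD 8.3: (15.438,-7.9) -> (18.946,-0.378) [heading=65, draw]
LT 150: heading 65 -> 215
LT 90: heading 215 -> 305
FD 6.1: (18.946,-0.378) -> (22.444,-5.374) [heading=305, draw]
Final: pos=(22.444,-5.374), heading=305, 6 segment(s) drawn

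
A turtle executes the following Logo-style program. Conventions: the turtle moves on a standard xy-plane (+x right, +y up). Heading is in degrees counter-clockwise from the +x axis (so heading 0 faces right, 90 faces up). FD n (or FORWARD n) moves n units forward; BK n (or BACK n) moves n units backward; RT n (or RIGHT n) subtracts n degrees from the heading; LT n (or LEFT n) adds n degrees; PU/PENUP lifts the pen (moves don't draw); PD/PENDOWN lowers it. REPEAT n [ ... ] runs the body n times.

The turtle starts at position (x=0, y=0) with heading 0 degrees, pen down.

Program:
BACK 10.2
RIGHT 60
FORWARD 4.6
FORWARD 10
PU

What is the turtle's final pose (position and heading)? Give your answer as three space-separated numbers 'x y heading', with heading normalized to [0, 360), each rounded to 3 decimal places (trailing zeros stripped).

Answer: -2.9 -12.644 300

Derivation:
Executing turtle program step by step:
Start: pos=(0,0), heading=0, pen down
BK 10.2: (0,0) -> (-10.2,0) [heading=0, draw]
RT 60: heading 0 -> 300
FD 4.6: (-10.2,0) -> (-7.9,-3.984) [heading=300, draw]
FD 10: (-7.9,-3.984) -> (-2.9,-12.644) [heading=300, draw]
PU: pen up
Final: pos=(-2.9,-12.644), heading=300, 3 segment(s) drawn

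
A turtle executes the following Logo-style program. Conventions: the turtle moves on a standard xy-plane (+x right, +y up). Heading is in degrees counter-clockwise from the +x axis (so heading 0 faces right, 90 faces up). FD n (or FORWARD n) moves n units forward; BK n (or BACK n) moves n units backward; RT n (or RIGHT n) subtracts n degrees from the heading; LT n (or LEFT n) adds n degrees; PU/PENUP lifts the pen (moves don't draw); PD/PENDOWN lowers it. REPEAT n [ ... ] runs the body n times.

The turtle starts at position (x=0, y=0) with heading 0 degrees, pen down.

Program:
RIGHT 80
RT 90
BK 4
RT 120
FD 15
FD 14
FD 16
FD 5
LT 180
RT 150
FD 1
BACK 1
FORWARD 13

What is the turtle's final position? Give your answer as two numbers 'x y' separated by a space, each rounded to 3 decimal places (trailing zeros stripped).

Answer: 18.783 60.482

Derivation:
Executing turtle program step by step:
Start: pos=(0,0), heading=0, pen down
RT 80: heading 0 -> 280
RT 90: heading 280 -> 190
BK 4: (0,0) -> (3.939,0.695) [heading=190, draw]
RT 120: heading 190 -> 70
FD 15: (3.939,0.695) -> (9.07,14.79) [heading=70, draw]
FD 14: (9.07,14.79) -> (13.858,27.946) [heading=70, draw]
FD 16: (13.858,27.946) -> (19.33,42.981) [heading=70, draw]
FD 5: (19.33,42.981) -> (21.04,47.679) [heading=70, draw]
LT 180: heading 70 -> 250
RT 150: heading 250 -> 100
FD 1: (21.04,47.679) -> (20.867,48.664) [heading=100, draw]
BK 1: (20.867,48.664) -> (21.04,47.679) [heading=100, draw]
FD 13: (21.04,47.679) -> (18.783,60.482) [heading=100, draw]
Final: pos=(18.783,60.482), heading=100, 8 segment(s) drawn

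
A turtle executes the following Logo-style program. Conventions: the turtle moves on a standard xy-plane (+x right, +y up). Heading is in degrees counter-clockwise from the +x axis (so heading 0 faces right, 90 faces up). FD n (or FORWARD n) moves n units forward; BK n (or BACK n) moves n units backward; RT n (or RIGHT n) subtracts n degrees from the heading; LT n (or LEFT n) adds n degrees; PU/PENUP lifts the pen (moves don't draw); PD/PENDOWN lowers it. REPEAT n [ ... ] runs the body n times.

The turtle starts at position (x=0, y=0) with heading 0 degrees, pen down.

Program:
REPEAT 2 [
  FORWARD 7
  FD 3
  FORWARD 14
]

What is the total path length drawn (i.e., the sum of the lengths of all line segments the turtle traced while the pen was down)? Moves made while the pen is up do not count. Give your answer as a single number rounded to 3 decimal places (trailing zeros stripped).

Executing turtle program step by step:
Start: pos=(0,0), heading=0, pen down
REPEAT 2 [
  -- iteration 1/2 --
  FD 7: (0,0) -> (7,0) [heading=0, draw]
  FD 3: (7,0) -> (10,0) [heading=0, draw]
  FD 14: (10,0) -> (24,0) [heading=0, draw]
  -- iteration 2/2 --
  FD 7: (24,0) -> (31,0) [heading=0, draw]
  FD 3: (31,0) -> (34,0) [heading=0, draw]
  FD 14: (34,0) -> (48,0) [heading=0, draw]
]
Final: pos=(48,0), heading=0, 6 segment(s) drawn

Segment lengths:
  seg 1: (0,0) -> (7,0), length = 7
  seg 2: (7,0) -> (10,0), length = 3
  seg 3: (10,0) -> (24,0), length = 14
  seg 4: (24,0) -> (31,0), length = 7
  seg 5: (31,0) -> (34,0), length = 3
  seg 6: (34,0) -> (48,0), length = 14
Total = 48

Answer: 48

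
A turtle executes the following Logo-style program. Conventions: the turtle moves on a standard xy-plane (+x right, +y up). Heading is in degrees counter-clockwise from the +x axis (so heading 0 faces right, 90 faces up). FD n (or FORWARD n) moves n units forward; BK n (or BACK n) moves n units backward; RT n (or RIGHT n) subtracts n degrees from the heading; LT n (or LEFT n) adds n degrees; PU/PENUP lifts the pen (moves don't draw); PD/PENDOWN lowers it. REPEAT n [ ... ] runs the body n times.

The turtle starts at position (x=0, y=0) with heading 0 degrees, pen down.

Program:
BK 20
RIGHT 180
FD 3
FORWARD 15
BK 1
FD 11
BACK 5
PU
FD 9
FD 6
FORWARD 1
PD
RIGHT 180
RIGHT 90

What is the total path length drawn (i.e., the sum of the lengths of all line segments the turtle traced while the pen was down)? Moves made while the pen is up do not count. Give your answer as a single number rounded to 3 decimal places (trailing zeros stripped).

Answer: 55

Derivation:
Executing turtle program step by step:
Start: pos=(0,0), heading=0, pen down
BK 20: (0,0) -> (-20,0) [heading=0, draw]
RT 180: heading 0 -> 180
FD 3: (-20,0) -> (-23,0) [heading=180, draw]
FD 15: (-23,0) -> (-38,0) [heading=180, draw]
BK 1: (-38,0) -> (-37,0) [heading=180, draw]
FD 11: (-37,0) -> (-48,0) [heading=180, draw]
BK 5: (-48,0) -> (-43,0) [heading=180, draw]
PU: pen up
FD 9: (-43,0) -> (-52,0) [heading=180, move]
FD 6: (-52,0) -> (-58,0) [heading=180, move]
FD 1: (-58,0) -> (-59,0) [heading=180, move]
PD: pen down
RT 180: heading 180 -> 0
RT 90: heading 0 -> 270
Final: pos=(-59,0), heading=270, 6 segment(s) drawn

Segment lengths:
  seg 1: (0,0) -> (-20,0), length = 20
  seg 2: (-20,0) -> (-23,0), length = 3
  seg 3: (-23,0) -> (-38,0), length = 15
  seg 4: (-38,0) -> (-37,0), length = 1
  seg 5: (-37,0) -> (-48,0), length = 11
  seg 6: (-48,0) -> (-43,0), length = 5
Total = 55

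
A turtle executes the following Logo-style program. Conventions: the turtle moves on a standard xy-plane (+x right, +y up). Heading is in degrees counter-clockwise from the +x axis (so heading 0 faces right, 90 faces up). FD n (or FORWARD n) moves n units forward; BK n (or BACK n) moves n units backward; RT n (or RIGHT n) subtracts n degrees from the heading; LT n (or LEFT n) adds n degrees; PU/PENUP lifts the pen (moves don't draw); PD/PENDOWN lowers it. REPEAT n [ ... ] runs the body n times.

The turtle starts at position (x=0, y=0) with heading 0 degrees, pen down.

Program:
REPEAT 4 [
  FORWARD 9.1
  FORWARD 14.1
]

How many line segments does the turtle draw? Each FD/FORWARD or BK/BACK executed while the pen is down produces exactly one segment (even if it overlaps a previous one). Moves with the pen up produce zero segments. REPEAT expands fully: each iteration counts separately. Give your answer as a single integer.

Executing turtle program step by step:
Start: pos=(0,0), heading=0, pen down
REPEAT 4 [
  -- iteration 1/4 --
  FD 9.1: (0,0) -> (9.1,0) [heading=0, draw]
  FD 14.1: (9.1,0) -> (23.2,0) [heading=0, draw]
  -- iteration 2/4 --
  FD 9.1: (23.2,0) -> (32.3,0) [heading=0, draw]
  FD 14.1: (32.3,0) -> (46.4,0) [heading=0, draw]
  -- iteration 3/4 --
  FD 9.1: (46.4,0) -> (55.5,0) [heading=0, draw]
  FD 14.1: (55.5,0) -> (69.6,0) [heading=0, draw]
  -- iteration 4/4 --
  FD 9.1: (69.6,0) -> (78.7,0) [heading=0, draw]
  FD 14.1: (78.7,0) -> (92.8,0) [heading=0, draw]
]
Final: pos=(92.8,0), heading=0, 8 segment(s) drawn
Segments drawn: 8

Answer: 8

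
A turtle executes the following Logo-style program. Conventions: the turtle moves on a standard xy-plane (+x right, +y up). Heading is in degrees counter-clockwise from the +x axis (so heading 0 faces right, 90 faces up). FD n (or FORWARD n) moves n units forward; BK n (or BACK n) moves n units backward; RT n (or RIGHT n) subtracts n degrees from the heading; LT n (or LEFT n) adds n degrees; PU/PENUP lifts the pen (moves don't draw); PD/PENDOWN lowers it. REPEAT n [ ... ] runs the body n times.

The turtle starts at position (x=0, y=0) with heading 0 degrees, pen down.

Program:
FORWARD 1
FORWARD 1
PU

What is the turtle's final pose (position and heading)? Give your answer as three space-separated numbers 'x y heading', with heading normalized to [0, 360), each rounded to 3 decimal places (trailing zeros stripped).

Answer: 2 0 0

Derivation:
Executing turtle program step by step:
Start: pos=(0,0), heading=0, pen down
FD 1: (0,0) -> (1,0) [heading=0, draw]
FD 1: (1,0) -> (2,0) [heading=0, draw]
PU: pen up
Final: pos=(2,0), heading=0, 2 segment(s) drawn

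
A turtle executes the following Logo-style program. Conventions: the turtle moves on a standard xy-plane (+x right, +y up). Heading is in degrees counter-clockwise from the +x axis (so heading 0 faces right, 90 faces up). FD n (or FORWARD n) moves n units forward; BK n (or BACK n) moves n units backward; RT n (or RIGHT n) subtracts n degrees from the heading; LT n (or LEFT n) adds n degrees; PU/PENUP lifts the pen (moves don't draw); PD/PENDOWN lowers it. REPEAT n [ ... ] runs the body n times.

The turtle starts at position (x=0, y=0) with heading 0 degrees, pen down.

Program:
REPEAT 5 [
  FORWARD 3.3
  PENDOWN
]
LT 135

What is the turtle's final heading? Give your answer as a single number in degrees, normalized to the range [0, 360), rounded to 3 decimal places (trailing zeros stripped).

Executing turtle program step by step:
Start: pos=(0,0), heading=0, pen down
REPEAT 5 [
  -- iteration 1/5 --
  FD 3.3: (0,0) -> (3.3,0) [heading=0, draw]
  PD: pen down
  -- iteration 2/5 --
  FD 3.3: (3.3,0) -> (6.6,0) [heading=0, draw]
  PD: pen down
  -- iteration 3/5 --
  FD 3.3: (6.6,0) -> (9.9,0) [heading=0, draw]
  PD: pen down
  -- iteration 4/5 --
  FD 3.3: (9.9,0) -> (13.2,0) [heading=0, draw]
  PD: pen down
  -- iteration 5/5 --
  FD 3.3: (13.2,0) -> (16.5,0) [heading=0, draw]
  PD: pen down
]
LT 135: heading 0 -> 135
Final: pos=(16.5,0), heading=135, 5 segment(s) drawn

Answer: 135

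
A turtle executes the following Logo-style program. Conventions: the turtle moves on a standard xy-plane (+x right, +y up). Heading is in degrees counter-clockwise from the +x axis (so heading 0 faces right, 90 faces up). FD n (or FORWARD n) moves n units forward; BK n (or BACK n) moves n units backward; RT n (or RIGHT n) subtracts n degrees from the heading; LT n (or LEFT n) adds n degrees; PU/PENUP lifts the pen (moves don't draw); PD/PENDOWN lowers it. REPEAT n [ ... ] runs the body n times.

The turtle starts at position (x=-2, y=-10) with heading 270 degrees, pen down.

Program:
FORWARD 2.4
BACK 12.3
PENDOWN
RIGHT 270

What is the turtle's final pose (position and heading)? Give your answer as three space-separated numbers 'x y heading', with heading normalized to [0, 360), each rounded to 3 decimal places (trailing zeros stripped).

Executing turtle program step by step:
Start: pos=(-2,-10), heading=270, pen down
FD 2.4: (-2,-10) -> (-2,-12.4) [heading=270, draw]
BK 12.3: (-2,-12.4) -> (-2,-0.1) [heading=270, draw]
PD: pen down
RT 270: heading 270 -> 0
Final: pos=(-2,-0.1), heading=0, 2 segment(s) drawn

Answer: -2 -0.1 0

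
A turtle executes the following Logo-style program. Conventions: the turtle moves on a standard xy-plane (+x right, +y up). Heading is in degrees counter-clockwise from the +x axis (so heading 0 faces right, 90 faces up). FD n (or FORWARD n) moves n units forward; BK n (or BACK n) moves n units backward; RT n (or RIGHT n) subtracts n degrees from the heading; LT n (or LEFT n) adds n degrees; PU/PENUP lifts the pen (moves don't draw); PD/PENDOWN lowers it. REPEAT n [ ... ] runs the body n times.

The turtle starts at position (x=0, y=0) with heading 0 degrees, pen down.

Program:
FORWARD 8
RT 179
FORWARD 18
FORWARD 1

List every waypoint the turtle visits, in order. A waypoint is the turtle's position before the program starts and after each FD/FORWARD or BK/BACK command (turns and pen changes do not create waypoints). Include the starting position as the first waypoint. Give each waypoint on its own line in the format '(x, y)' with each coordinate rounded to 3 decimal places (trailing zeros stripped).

Executing turtle program step by step:
Start: pos=(0,0), heading=0, pen down
FD 8: (0,0) -> (8,0) [heading=0, draw]
RT 179: heading 0 -> 181
FD 18: (8,0) -> (-9.997,-0.314) [heading=181, draw]
FD 1: (-9.997,-0.314) -> (-10.997,-0.332) [heading=181, draw]
Final: pos=(-10.997,-0.332), heading=181, 3 segment(s) drawn
Waypoints (4 total):
(0, 0)
(8, 0)
(-9.997, -0.314)
(-10.997, -0.332)

Answer: (0, 0)
(8, 0)
(-9.997, -0.314)
(-10.997, -0.332)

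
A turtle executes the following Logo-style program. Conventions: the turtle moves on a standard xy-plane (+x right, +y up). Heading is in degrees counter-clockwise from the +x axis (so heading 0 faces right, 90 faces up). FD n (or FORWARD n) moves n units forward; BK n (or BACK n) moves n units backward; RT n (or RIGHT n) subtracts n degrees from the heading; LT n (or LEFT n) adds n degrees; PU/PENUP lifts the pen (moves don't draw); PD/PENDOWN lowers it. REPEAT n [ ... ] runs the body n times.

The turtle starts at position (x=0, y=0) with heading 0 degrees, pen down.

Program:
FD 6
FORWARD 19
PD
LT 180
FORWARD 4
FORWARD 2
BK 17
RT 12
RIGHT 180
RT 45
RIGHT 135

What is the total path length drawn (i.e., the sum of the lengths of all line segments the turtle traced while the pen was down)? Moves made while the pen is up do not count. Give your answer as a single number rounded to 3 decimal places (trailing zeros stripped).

Executing turtle program step by step:
Start: pos=(0,0), heading=0, pen down
FD 6: (0,0) -> (6,0) [heading=0, draw]
FD 19: (6,0) -> (25,0) [heading=0, draw]
PD: pen down
LT 180: heading 0 -> 180
FD 4: (25,0) -> (21,0) [heading=180, draw]
FD 2: (21,0) -> (19,0) [heading=180, draw]
BK 17: (19,0) -> (36,0) [heading=180, draw]
RT 12: heading 180 -> 168
RT 180: heading 168 -> 348
RT 45: heading 348 -> 303
RT 135: heading 303 -> 168
Final: pos=(36,0), heading=168, 5 segment(s) drawn

Segment lengths:
  seg 1: (0,0) -> (6,0), length = 6
  seg 2: (6,0) -> (25,0), length = 19
  seg 3: (25,0) -> (21,0), length = 4
  seg 4: (21,0) -> (19,0), length = 2
  seg 5: (19,0) -> (36,0), length = 17
Total = 48

Answer: 48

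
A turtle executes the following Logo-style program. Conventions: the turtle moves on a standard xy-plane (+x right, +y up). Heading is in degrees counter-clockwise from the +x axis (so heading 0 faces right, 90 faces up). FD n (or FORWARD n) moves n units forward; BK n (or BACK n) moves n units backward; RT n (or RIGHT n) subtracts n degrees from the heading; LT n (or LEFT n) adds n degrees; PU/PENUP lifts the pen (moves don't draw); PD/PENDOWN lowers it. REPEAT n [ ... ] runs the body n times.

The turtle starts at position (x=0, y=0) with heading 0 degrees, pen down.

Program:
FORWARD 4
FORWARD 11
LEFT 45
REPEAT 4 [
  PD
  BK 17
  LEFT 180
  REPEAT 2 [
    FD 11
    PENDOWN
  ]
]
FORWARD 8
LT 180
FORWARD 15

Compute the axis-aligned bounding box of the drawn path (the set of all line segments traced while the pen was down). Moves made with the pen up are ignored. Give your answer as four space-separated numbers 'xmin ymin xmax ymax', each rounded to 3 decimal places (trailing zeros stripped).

Executing turtle program step by step:
Start: pos=(0,0), heading=0, pen down
FD 4: (0,0) -> (4,0) [heading=0, draw]
FD 11: (4,0) -> (15,0) [heading=0, draw]
LT 45: heading 0 -> 45
REPEAT 4 [
  -- iteration 1/4 --
  PD: pen down
  BK 17: (15,0) -> (2.979,-12.021) [heading=45, draw]
  LT 180: heading 45 -> 225
  REPEAT 2 [
    -- iteration 1/2 --
    FD 11: (2.979,-12.021) -> (-4.799,-19.799) [heading=225, draw]
    PD: pen down
    -- iteration 2/2 --
    FD 11: (-4.799,-19.799) -> (-12.577,-27.577) [heading=225, draw]
    PD: pen down
  ]
  -- iteration 2/4 --
  PD: pen down
  BK 17: (-12.577,-27.577) -> (-0.556,-15.556) [heading=225, draw]
  LT 180: heading 225 -> 45
  REPEAT 2 [
    -- iteration 1/2 --
    FD 11: (-0.556,-15.556) -> (7.222,-7.778) [heading=45, draw]
    PD: pen down
    -- iteration 2/2 --
    FD 11: (7.222,-7.778) -> (15,0) [heading=45, draw]
    PD: pen down
  ]
  -- iteration 3/4 --
  PD: pen down
  BK 17: (15,0) -> (2.979,-12.021) [heading=45, draw]
  LT 180: heading 45 -> 225
  REPEAT 2 [
    -- iteration 1/2 --
    FD 11: (2.979,-12.021) -> (-4.799,-19.799) [heading=225, draw]
    PD: pen down
    -- iteration 2/2 --
    FD 11: (-4.799,-19.799) -> (-12.577,-27.577) [heading=225, draw]
    PD: pen down
  ]
  -- iteration 4/4 --
  PD: pen down
  BK 17: (-12.577,-27.577) -> (-0.556,-15.556) [heading=225, draw]
  LT 180: heading 225 -> 45
  REPEAT 2 [
    -- iteration 1/2 --
    FD 11: (-0.556,-15.556) -> (7.222,-7.778) [heading=45, draw]
    PD: pen down
    -- iteration 2/2 --
    FD 11: (7.222,-7.778) -> (15,0) [heading=45, draw]
    PD: pen down
  ]
]
FD 8: (15,0) -> (20.657,5.657) [heading=45, draw]
LT 180: heading 45 -> 225
FD 15: (20.657,5.657) -> (10.05,-4.95) [heading=225, draw]
Final: pos=(10.05,-4.95), heading=225, 16 segment(s) drawn

Segment endpoints: x in {-12.577, -12.577, -4.799, -4.799, -0.556, -0.556, 0, 2.979, 4, 7.222, 7.222, 10.05, 15, 15, 15, 20.657}, y in {-27.577, -27.577, -19.799, -19.799, -15.556, -15.556, -12.021, -12.021, -7.778, -7.778, -4.95, 0, 0, 5.657}
xmin=-12.577, ymin=-27.577, xmax=20.657, ymax=5.657

Answer: -12.577 -27.577 20.657 5.657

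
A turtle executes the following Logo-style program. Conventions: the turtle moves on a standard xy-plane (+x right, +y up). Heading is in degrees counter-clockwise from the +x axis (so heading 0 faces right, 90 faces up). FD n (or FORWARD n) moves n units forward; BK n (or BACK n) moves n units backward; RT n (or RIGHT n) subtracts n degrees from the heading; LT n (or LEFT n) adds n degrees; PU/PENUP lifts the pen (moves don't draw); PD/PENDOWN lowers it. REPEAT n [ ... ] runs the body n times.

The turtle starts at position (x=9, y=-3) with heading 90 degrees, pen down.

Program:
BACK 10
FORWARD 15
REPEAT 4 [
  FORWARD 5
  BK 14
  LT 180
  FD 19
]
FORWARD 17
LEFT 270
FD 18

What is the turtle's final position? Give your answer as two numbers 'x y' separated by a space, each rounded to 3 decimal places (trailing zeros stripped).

Answer: 27 19

Derivation:
Executing turtle program step by step:
Start: pos=(9,-3), heading=90, pen down
BK 10: (9,-3) -> (9,-13) [heading=90, draw]
FD 15: (9,-13) -> (9,2) [heading=90, draw]
REPEAT 4 [
  -- iteration 1/4 --
  FD 5: (9,2) -> (9,7) [heading=90, draw]
  BK 14: (9,7) -> (9,-7) [heading=90, draw]
  LT 180: heading 90 -> 270
  FD 19: (9,-7) -> (9,-26) [heading=270, draw]
  -- iteration 2/4 --
  FD 5: (9,-26) -> (9,-31) [heading=270, draw]
  BK 14: (9,-31) -> (9,-17) [heading=270, draw]
  LT 180: heading 270 -> 90
  FD 19: (9,-17) -> (9,2) [heading=90, draw]
  -- iteration 3/4 --
  FD 5: (9,2) -> (9,7) [heading=90, draw]
  BK 14: (9,7) -> (9,-7) [heading=90, draw]
  LT 180: heading 90 -> 270
  FD 19: (9,-7) -> (9,-26) [heading=270, draw]
  -- iteration 4/4 --
  FD 5: (9,-26) -> (9,-31) [heading=270, draw]
  BK 14: (9,-31) -> (9,-17) [heading=270, draw]
  LT 180: heading 270 -> 90
  FD 19: (9,-17) -> (9,2) [heading=90, draw]
]
FD 17: (9,2) -> (9,19) [heading=90, draw]
LT 270: heading 90 -> 0
FD 18: (9,19) -> (27,19) [heading=0, draw]
Final: pos=(27,19), heading=0, 16 segment(s) drawn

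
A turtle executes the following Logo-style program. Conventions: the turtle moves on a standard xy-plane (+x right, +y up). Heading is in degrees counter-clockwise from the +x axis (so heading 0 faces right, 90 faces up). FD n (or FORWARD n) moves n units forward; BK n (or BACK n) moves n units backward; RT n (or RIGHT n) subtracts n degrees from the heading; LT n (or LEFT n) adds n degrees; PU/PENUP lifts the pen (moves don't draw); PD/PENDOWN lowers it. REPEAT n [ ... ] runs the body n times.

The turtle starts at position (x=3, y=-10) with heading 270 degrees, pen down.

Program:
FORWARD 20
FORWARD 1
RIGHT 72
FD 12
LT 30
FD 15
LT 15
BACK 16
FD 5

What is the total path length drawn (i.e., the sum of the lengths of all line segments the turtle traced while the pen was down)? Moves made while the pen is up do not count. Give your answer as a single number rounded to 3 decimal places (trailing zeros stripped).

Executing turtle program step by step:
Start: pos=(3,-10), heading=270, pen down
FD 20: (3,-10) -> (3,-30) [heading=270, draw]
FD 1: (3,-30) -> (3,-31) [heading=270, draw]
RT 72: heading 270 -> 198
FD 12: (3,-31) -> (-8.413,-34.708) [heading=198, draw]
LT 30: heading 198 -> 228
FD 15: (-8.413,-34.708) -> (-18.45,-45.855) [heading=228, draw]
LT 15: heading 228 -> 243
BK 16: (-18.45,-45.855) -> (-11.186,-31.599) [heading=243, draw]
FD 5: (-11.186,-31.599) -> (-13.456,-36.054) [heading=243, draw]
Final: pos=(-13.456,-36.054), heading=243, 6 segment(s) drawn

Segment lengths:
  seg 1: (3,-10) -> (3,-30), length = 20
  seg 2: (3,-30) -> (3,-31), length = 1
  seg 3: (3,-31) -> (-8.413,-34.708), length = 12
  seg 4: (-8.413,-34.708) -> (-18.45,-45.855), length = 15
  seg 5: (-18.45,-45.855) -> (-11.186,-31.599), length = 16
  seg 6: (-11.186,-31.599) -> (-13.456,-36.054), length = 5
Total = 69

Answer: 69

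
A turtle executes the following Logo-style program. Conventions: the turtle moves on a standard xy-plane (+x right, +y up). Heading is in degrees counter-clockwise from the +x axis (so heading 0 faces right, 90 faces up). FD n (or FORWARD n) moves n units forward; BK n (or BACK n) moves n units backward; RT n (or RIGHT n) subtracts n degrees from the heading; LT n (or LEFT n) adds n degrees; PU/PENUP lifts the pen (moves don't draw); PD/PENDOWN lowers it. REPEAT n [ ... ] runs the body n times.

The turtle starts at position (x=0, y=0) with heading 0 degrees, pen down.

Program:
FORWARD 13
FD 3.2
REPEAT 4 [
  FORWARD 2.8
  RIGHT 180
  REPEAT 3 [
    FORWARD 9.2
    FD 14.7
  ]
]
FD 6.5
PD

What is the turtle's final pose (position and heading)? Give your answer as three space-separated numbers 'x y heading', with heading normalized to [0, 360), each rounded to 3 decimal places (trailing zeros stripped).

Answer: 22.7 0 0

Derivation:
Executing turtle program step by step:
Start: pos=(0,0), heading=0, pen down
FD 13: (0,0) -> (13,0) [heading=0, draw]
FD 3.2: (13,0) -> (16.2,0) [heading=0, draw]
REPEAT 4 [
  -- iteration 1/4 --
  FD 2.8: (16.2,0) -> (19,0) [heading=0, draw]
  RT 180: heading 0 -> 180
  REPEAT 3 [
    -- iteration 1/3 --
    FD 9.2: (19,0) -> (9.8,0) [heading=180, draw]
    FD 14.7: (9.8,0) -> (-4.9,0) [heading=180, draw]
    -- iteration 2/3 --
    FD 9.2: (-4.9,0) -> (-14.1,0) [heading=180, draw]
    FD 14.7: (-14.1,0) -> (-28.8,0) [heading=180, draw]
    -- iteration 3/3 --
    FD 9.2: (-28.8,0) -> (-38,0) [heading=180, draw]
    FD 14.7: (-38,0) -> (-52.7,0) [heading=180, draw]
  ]
  -- iteration 2/4 --
  FD 2.8: (-52.7,0) -> (-55.5,0) [heading=180, draw]
  RT 180: heading 180 -> 0
  REPEAT 3 [
    -- iteration 1/3 --
    FD 9.2: (-55.5,0) -> (-46.3,0) [heading=0, draw]
    FD 14.7: (-46.3,0) -> (-31.6,0) [heading=0, draw]
    -- iteration 2/3 --
    FD 9.2: (-31.6,0) -> (-22.4,0) [heading=0, draw]
    FD 14.7: (-22.4,0) -> (-7.7,0) [heading=0, draw]
    -- iteration 3/3 --
    FD 9.2: (-7.7,0) -> (1.5,0) [heading=0, draw]
    FD 14.7: (1.5,0) -> (16.2,0) [heading=0, draw]
  ]
  -- iteration 3/4 --
  FD 2.8: (16.2,0) -> (19,0) [heading=0, draw]
  RT 180: heading 0 -> 180
  REPEAT 3 [
    -- iteration 1/3 --
    FD 9.2: (19,0) -> (9.8,0) [heading=180, draw]
    FD 14.7: (9.8,0) -> (-4.9,0) [heading=180, draw]
    -- iteration 2/3 --
    FD 9.2: (-4.9,0) -> (-14.1,0) [heading=180, draw]
    FD 14.7: (-14.1,0) -> (-28.8,0) [heading=180, draw]
    -- iteration 3/3 --
    FD 9.2: (-28.8,0) -> (-38,0) [heading=180, draw]
    FD 14.7: (-38,0) -> (-52.7,0) [heading=180, draw]
  ]
  -- iteration 4/4 --
  FD 2.8: (-52.7,0) -> (-55.5,0) [heading=180, draw]
  RT 180: heading 180 -> 0
  REPEAT 3 [
    -- iteration 1/3 --
    FD 9.2: (-55.5,0) -> (-46.3,0) [heading=0, draw]
    FD 14.7: (-46.3,0) -> (-31.6,0) [heading=0, draw]
    -- iteration 2/3 --
    FD 9.2: (-31.6,0) -> (-22.4,0) [heading=0, draw]
    FD 14.7: (-22.4,0) -> (-7.7,0) [heading=0, draw]
    -- iteration 3/3 --
    FD 9.2: (-7.7,0) -> (1.5,0) [heading=0, draw]
    FD 14.7: (1.5,0) -> (16.2,0) [heading=0, draw]
  ]
]
FD 6.5: (16.2,0) -> (22.7,0) [heading=0, draw]
PD: pen down
Final: pos=(22.7,0), heading=0, 31 segment(s) drawn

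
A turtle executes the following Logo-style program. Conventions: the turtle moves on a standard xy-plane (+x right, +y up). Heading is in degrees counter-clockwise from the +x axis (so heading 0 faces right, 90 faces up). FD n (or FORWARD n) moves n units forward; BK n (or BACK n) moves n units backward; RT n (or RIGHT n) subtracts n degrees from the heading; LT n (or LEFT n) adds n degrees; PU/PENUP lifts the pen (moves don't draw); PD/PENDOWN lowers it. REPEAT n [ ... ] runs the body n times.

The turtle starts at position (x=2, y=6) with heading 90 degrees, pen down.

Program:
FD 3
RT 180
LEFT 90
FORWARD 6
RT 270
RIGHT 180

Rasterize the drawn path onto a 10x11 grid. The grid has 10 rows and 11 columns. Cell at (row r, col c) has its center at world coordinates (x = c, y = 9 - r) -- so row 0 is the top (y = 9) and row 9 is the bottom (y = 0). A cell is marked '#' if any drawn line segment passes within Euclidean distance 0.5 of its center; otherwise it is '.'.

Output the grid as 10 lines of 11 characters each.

Answer: ..#######..
..#........
..#........
..#........
...........
...........
...........
...........
...........
...........

Derivation:
Segment 0: (2,6) -> (2,9)
Segment 1: (2,9) -> (8,9)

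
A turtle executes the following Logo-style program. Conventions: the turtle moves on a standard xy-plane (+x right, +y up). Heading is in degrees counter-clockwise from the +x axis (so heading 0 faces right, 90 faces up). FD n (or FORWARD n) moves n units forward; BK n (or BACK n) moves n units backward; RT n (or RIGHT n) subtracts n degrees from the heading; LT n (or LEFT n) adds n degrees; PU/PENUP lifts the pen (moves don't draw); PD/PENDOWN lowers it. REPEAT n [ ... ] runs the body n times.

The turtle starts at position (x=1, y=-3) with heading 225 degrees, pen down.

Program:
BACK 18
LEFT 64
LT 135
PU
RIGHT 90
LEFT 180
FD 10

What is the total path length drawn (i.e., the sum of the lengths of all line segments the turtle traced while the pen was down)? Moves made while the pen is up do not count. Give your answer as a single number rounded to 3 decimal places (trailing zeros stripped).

Executing turtle program step by step:
Start: pos=(1,-3), heading=225, pen down
BK 18: (1,-3) -> (13.728,9.728) [heading=225, draw]
LT 64: heading 225 -> 289
LT 135: heading 289 -> 64
PU: pen up
RT 90: heading 64 -> 334
LT 180: heading 334 -> 154
FD 10: (13.728,9.728) -> (4.74,14.112) [heading=154, move]
Final: pos=(4.74,14.112), heading=154, 1 segment(s) drawn

Segment lengths:
  seg 1: (1,-3) -> (13.728,9.728), length = 18
Total = 18

Answer: 18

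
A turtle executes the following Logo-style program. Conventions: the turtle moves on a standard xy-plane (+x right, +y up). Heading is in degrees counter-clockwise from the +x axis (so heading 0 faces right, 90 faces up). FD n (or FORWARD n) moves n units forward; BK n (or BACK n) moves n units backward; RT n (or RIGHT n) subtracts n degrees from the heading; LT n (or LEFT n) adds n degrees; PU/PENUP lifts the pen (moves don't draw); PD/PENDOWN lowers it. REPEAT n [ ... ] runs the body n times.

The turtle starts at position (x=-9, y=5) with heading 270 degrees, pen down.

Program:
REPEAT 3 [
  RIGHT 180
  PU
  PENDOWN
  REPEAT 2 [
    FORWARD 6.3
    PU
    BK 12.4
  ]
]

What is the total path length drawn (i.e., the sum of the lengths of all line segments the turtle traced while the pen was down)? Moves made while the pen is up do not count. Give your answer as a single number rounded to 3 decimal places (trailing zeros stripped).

Executing turtle program step by step:
Start: pos=(-9,5), heading=270, pen down
REPEAT 3 [
  -- iteration 1/3 --
  RT 180: heading 270 -> 90
  PU: pen up
  PD: pen down
  REPEAT 2 [
    -- iteration 1/2 --
    FD 6.3: (-9,5) -> (-9,11.3) [heading=90, draw]
    PU: pen up
    BK 12.4: (-9,11.3) -> (-9,-1.1) [heading=90, move]
    -- iteration 2/2 --
    FD 6.3: (-9,-1.1) -> (-9,5.2) [heading=90, move]
    PU: pen up
    BK 12.4: (-9,5.2) -> (-9,-7.2) [heading=90, move]
  ]
  -- iteration 2/3 --
  RT 180: heading 90 -> 270
  PU: pen up
  PD: pen down
  REPEAT 2 [
    -- iteration 1/2 --
    FD 6.3: (-9,-7.2) -> (-9,-13.5) [heading=270, draw]
    PU: pen up
    BK 12.4: (-9,-13.5) -> (-9,-1.1) [heading=270, move]
    -- iteration 2/2 --
    FD 6.3: (-9,-1.1) -> (-9,-7.4) [heading=270, move]
    PU: pen up
    BK 12.4: (-9,-7.4) -> (-9,5) [heading=270, move]
  ]
  -- iteration 3/3 --
  RT 180: heading 270 -> 90
  PU: pen up
  PD: pen down
  REPEAT 2 [
    -- iteration 1/2 --
    FD 6.3: (-9,5) -> (-9,11.3) [heading=90, draw]
    PU: pen up
    BK 12.4: (-9,11.3) -> (-9,-1.1) [heading=90, move]
    -- iteration 2/2 --
    FD 6.3: (-9,-1.1) -> (-9,5.2) [heading=90, move]
    PU: pen up
    BK 12.4: (-9,5.2) -> (-9,-7.2) [heading=90, move]
  ]
]
Final: pos=(-9,-7.2), heading=90, 3 segment(s) drawn

Segment lengths:
  seg 1: (-9,5) -> (-9,11.3), length = 6.3
  seg 2: (-9,-7.2) -> (-9,-13.5), length = 6.3
  seg 3: (-9,5) -> (-9,11.3), length = 6.3
Total = 18.9

Answer: 18.9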